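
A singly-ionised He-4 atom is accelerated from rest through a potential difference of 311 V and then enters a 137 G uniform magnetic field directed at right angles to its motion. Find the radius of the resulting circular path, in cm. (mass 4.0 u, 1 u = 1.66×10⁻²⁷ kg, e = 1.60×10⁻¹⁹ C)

The kinetic energy gained is K = qV = (1×1.60×10^-19)(311) = 4.98×10^-17 J.
v = √(2K/m) = 1.22×10^5 m/s.
r = mv/(qB) = (6.64×10^-27)(1.22×10^5) / [(1×1.60×10^-19)(0.0137)] = 0.371 m.

r ≈ 37.1 cm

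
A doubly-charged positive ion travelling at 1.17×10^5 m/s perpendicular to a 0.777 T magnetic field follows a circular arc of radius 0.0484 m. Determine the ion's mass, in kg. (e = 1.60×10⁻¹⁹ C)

m ≈ 1.03×10^-25 kg

qvB = mv²/r ⇒ m = qBr/v.
m = (2×1.60×10^-19)(0.777)(0.0484) / (1.17×10^5) = 1.03×10^-25 kg.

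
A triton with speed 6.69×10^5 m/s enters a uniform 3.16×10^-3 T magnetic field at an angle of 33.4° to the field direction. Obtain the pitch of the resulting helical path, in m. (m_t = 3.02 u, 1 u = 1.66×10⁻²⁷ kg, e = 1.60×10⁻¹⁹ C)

pitch ≈ 34.8 m

The velocity component along B is v∥ = v cos33.4° = 5.59×10^5 m/s.
The cyclotron period T = 2πm/(qB) = 6.23×10^-5 s is set by m, q, B alone.
Pitch = v∥·T = (5.59×10^5)(6.23×10^-5) = 34.8 m.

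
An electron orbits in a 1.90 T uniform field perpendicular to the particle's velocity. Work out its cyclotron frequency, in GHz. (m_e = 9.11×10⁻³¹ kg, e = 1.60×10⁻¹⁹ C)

f = qB/(2πm) = (1×1.60×10^-19)(1.90) / [2π(9.11×10^-31)] = 5.31×10^10 Hz.

f ≈ 53.1 GHz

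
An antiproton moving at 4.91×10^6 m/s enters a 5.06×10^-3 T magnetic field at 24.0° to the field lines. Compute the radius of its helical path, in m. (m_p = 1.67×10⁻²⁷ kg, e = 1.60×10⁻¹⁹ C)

Only the perpendicular component v⊥ = v sin24.0° = 2.00×10^6 m/s is bent by the field.
r = m v⊥ /(qB) = (1.67×10^-27)(2.00×10^6) / [(1×1.60×10^-19)(5.06×10^-3)] = 4.12 m.

r ≈ 4.12 m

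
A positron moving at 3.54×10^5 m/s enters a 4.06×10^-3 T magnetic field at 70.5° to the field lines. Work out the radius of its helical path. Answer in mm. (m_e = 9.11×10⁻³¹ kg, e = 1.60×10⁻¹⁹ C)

Only the perpendicular component v⊥ = v sin70.5° = 3.34×10^5 m/s is bent by the field.
r = m v⊥ /(qB) = (9.11×10^-31)(3.34×10^5) / [(1×1.60×10^-19)(4.06×10^-3)] = 4.68×10^-4 m.

r ≈ 0.468 mm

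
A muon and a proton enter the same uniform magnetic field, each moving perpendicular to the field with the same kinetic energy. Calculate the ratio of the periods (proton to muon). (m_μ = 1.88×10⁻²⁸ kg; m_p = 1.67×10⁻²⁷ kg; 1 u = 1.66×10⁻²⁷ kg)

T = 2πm/(qB) is independent of speed, so T₂/T₁ = (m₂/q₂)/(m₁/q₁).
T_{proton}/T_{muon} = (1.67×10^-27/1e) / (1.88×10^-28/1e) = 8.88.

ratio ≈ 8.88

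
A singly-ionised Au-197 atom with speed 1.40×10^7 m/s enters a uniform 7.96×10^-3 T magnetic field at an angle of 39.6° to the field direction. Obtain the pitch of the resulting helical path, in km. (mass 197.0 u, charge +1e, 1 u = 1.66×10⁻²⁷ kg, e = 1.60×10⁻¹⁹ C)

The velocity component along B is v∥ = v cos39.6° = 1.08×10^7 m/s.
The cyclotron period T = 2πm/(qB) = 1.61×10^-3 s is set by m, q, B alone.
Pitch = v∥·T = (1.08×10^7)(1.61×10^-3) = 1.74×10^4 m.

pitch ≈ 17.4 km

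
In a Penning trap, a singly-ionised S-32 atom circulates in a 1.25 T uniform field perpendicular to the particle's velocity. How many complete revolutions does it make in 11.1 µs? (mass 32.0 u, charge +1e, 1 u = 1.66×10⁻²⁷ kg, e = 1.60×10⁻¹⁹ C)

T = 2πm/(qB) = 2π(5.312×10^-26) / [(1×1.60×10^-19)(1.25)] = 1.6688×10^-6 s.
N = t/T = 1.11×10^-5 / 1.6688×10^-6 ≈ 6.65, so 6 complete revolutions.

N = 6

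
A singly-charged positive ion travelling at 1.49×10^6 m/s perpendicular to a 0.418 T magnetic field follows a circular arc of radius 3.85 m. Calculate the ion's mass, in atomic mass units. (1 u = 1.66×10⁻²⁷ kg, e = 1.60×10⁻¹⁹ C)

m ≈ 104 u

qvB = mv²/r ⇒ m = qBr/v.
m = (1×1.60×10^-19)(0.418)(3.85) / (1.49×10^6) = 1.73×10^-25 kg = 104 u.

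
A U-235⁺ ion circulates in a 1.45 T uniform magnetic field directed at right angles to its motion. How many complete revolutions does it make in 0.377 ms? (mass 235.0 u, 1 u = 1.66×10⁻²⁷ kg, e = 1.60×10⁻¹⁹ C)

T = 2πm/(qB) = 2π(3.901×10^-25) / [(1×1.60×10^-19)(1.45)] = 1.0565×10^-5 s.
N = t/T = 3.77×10^-4 / 1.0565×10^-5 ≈ 35.68, so 35 complete revolutions.

N = 35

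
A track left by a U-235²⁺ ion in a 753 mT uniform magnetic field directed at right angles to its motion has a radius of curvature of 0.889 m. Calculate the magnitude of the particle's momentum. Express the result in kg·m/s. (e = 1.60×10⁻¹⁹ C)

Since qvB = mv²/r, the momentum p = mv = qBr.
p = (2×1.60×10^-19)(0.753)(0.889) = 2.14×10^-19 kg·m/s.

p ≈ 2.14×10^-19 kg·m/s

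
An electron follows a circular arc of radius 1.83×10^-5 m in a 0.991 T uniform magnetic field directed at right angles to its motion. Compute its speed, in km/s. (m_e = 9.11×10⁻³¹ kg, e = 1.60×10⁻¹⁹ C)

v ≈ 3190 km/s

From qvB = mv²/r, v = qBr/m.
v = (1×1.60×10^-19)(0.991)(1.83×10^-5) / (9.11×10^-31) = 3.19×10^6 m/s.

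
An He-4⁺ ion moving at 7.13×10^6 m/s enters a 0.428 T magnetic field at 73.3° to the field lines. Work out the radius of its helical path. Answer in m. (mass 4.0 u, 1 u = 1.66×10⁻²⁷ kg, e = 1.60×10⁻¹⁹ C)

r ≈ 0.662 m

Only the perpendicular component v⊥ = v sin73.3° = 6.83×10^6 m/s is bent by the field.
r = m v⊥ /(qB) = (6.64×10^-27)(6.83×10^6) / [(1×1.60×10^-19)(0.428)] = 0.662 m.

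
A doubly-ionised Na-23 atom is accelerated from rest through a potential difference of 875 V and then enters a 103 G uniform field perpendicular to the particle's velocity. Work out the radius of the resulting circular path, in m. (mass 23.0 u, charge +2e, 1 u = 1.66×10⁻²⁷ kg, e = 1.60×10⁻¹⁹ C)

The kinetic energy gained is K = qV = (2×1.60×10^-19)(875) = 2.80×10^-16 J.
v = √(2K/m) = 1.21×10^5 m/s.
r = mv/(qB) = (3.82×10^-26)(1.21×10^5) / [(2×1.60×10^-19)(0.0103)] = 1.40 m.

r ≈ 1.40 m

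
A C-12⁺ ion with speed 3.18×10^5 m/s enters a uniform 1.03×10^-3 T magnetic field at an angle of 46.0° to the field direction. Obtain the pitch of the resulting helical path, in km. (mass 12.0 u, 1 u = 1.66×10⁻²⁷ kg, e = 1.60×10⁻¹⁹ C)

pitch ≈ 0.168 km

The velocity component along B is v∥ = v cos46.0° = 2.21×10^5 m/s.
The cyclotron period T = 2πm/(qB) = 7.59×10^-4 s is set by m, q, B alone.
Pitch = v∥·T = (2.21×10^5)(7.59×10^-4) = 168 m.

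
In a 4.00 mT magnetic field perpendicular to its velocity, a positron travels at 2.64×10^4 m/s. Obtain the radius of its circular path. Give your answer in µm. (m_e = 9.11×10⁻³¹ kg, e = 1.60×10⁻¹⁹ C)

The magnetic force provides the centripetal force: qvB = mv²/r, so r = mv/(qB).
r = (9.11×10^-31 kg)(2.64×10^4 m/s) / [(1×1.60×10^-19 C)(4.00×10^-3 T)] = 3.76×10^-5 m.

r ≈ 37.6 µm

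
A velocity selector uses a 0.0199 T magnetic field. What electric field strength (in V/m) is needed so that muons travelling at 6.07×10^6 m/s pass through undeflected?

E ≈ 1.21×10^5 V/m

qE = qvB ⇒ E = vB = (6.07×10^6)(0.0199) = 1.21×10^5 V/m.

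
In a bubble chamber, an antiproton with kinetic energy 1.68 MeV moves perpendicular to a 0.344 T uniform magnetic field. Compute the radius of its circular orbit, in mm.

Convert the energy: K = 1.68 MeV = 2.69×10^-13 J.
v = √(2K/m) = √(2·2.69×10^-13/1.67×10^-27) = 1.79×10^7 m/s.
r = mv/(qB) = (1.67×10^-27)(1.79×10^7) / [(1×1.60×10^-19)(0.344)] = 0.544 m.

r ≈ 544 mm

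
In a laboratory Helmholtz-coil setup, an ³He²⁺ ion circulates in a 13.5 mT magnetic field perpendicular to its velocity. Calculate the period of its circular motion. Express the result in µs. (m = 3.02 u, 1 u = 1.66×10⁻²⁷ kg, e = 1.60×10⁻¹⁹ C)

T ≈ 7.29 µs

The cyclotron period is independent of speed: T = 2πm/(qB).
T = 2π(5.01×10^-27) / [(2×1.60×10^-19)(0.0135)] = 7.29×10^-6 s.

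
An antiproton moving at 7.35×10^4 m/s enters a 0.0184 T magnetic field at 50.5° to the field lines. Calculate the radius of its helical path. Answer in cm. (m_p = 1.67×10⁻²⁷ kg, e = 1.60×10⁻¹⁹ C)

r ≈ 3.22 cm

Only the perpendicular component v⊥ = v sin50.5° = 5.67×10^4 m/s is bent by the field.
r = m v⊥ /(qB) = (1.67×10^-27)(5.67×10^4) / [(1×1.60×10^-19)(0.0184)] = 0.0322 m.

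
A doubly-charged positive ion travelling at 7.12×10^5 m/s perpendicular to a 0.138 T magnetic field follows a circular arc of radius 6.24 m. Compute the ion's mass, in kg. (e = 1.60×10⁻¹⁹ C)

qvB = mv²/r ⇒ m = qBr/v.
m = (2×1.60×10^-19)(0.138)(6.24) / (7.12×10^5) = 3.87×10^-25 kg.

m ≈ 3.87×10^-25 kg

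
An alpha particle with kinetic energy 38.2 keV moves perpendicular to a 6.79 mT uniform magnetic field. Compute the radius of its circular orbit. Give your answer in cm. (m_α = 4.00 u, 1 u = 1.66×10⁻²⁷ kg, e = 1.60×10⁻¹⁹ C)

r ≈ 415 cm

Convert the energy: K = 38.2 keV = 6.11×10^-15 J.
v = √(2K/m) = √(2·6.11×10^-15/6.64×10^-27) = 1.36×10^6 m/s.
r = mv/(qB) = (6.64×10^-27)(1.36×10^6) / [(2×1.60×10^-19)(6.79×10^-3)] = 4.15 m.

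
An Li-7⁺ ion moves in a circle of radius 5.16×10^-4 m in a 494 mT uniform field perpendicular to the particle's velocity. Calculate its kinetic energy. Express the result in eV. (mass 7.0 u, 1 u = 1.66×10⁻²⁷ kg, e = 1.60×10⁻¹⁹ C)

K ≈ 0.447 eV

v = qBr/m = (1×1.60×10^-19)(0.494)(5.16×10^-4) / (1.16×10^-26) = 3510 m/s.
K = ½mv² = 0.5·(1.16×10^-26)·(3510)² = 7.16×10^-20 J = 0.447 eV.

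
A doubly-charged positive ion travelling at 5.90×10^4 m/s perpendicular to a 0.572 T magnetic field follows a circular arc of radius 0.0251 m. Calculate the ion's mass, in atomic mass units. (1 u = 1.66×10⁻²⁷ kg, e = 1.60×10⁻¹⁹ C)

m ≈ 46.9 u

qvB = mv²/r ⇒ m = qBr/v.
m = (2×1.60×10^-19)(0.572)(0.0251) / (5.90×10^4) = 7.79×10^-26 kg = 46.9 u.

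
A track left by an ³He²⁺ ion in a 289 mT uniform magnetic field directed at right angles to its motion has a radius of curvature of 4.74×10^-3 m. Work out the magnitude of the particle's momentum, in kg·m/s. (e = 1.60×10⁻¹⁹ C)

p ≈ 4.38×10^-22 kg·m/s

Since qvB = mv²/r, the momentum p = mv = qBr.
p = (2×1.60×10^-19)(0.289)(4.74×10^-3) = 4.38×10^-22 kg·m/s.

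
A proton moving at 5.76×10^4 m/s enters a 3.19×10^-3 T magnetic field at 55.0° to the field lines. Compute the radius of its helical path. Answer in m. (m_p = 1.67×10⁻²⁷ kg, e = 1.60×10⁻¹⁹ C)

r ≈ 0.154 m

Only the perpendicular component v⊥ = v sin55.0° = 4.72×10^4 m/s is bent by the field.
r = m v⊥ /(qB) = (1.67×10^-27)(4.72×10^4) / [(1×1.60×10^-19)(3.19×10^-3)] = 0.154 m.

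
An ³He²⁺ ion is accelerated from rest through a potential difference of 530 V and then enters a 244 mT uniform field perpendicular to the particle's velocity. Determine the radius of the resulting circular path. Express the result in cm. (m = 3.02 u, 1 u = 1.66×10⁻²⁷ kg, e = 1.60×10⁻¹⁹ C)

The kinetic energy gained is K = qV = (2×1.60×10^-19)(530) = 1.70×10^-16 J.
v = √(2K/m) = 2.60×10^5 m/s.
r = mv/(qB) = (5.01×10^-27)(2.60×10^5) / [(2×1.60×10^-19)(0.244)] = 0.0167 m.

r ≈ 1.67 cm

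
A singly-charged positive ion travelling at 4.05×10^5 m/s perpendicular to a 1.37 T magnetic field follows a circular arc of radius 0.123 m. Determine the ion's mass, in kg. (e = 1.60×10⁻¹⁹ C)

m ≈ 6.66×10^-26 kg

qvB = mv²/r ⇒ m = qBr/v.
m = (1×1.60×10^-19)(1.37)(0.123) / (4.05×10^5) = 6.66×10^-26 kg.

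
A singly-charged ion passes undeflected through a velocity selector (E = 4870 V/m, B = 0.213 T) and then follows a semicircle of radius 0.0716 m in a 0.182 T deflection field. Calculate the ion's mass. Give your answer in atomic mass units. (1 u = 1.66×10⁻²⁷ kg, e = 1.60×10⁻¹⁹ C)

v = E/B₁ = 2.29×10^4 m/s.
From r = mv/(qB₂), m = qB₂r/v = (1×1.60×10^-19)(0.182)(0.0716) / (2.29×10^4) = 9.12×10^-26 kg.
In atomic mass units: m = 9.12×10^-26 / 1.66×10^-27 = 54.9 u.

m ≈ 54.9 u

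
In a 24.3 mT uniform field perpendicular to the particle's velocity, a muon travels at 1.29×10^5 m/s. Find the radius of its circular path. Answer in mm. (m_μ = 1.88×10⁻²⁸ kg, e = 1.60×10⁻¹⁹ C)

r ≈ 6.24 mm

The magnetic force provides the centripetal force: qvB = mv²/r, so r = mv/(qB).
r = (1.88×10^-28 kg)(1.29×10^5 m/s) / [(1×1.60×10^-19 C)(0.0243 T)] = 6.24×10^-3 m.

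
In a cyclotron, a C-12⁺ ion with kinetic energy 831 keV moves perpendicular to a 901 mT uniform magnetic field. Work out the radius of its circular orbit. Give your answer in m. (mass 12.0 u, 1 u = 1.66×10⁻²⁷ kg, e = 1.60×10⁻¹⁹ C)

r ≈ 0.505 m

Convert the energy: K = 831 keV = 1.33×10^-13 J.
v = √(2K/m) = √(2·1.33×10^-13/1.99×10^-26) = 3.65×10^6 m/s.
r = mv/(qB) = (1.99×10^-26)(3.65×10^6) / [(1×1.60×10^-19)(0.901)] = 0.505 m.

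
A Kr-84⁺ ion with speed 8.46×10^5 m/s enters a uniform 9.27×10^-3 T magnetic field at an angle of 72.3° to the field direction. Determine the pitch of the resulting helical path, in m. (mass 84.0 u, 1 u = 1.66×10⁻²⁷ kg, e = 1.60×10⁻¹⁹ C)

The velocity component along B is v∥ = v cos72.3° = 2.57×10^5 m/s.
The cyclotron period T = 2πm/(qB) = 5.91×10^-4 s is set by m, q, B alone.
Pitch = v∥·T = (2.57×10^5)(5.91×10^-4) = 152 m.

pitch ≈ 152 m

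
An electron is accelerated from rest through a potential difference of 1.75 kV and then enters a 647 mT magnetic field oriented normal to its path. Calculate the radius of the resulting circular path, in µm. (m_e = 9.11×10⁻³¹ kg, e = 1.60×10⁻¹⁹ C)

The kinetic energy gained is K = qV = (1×1.60×10^-19)(1750) = 2.80×10^-16 J.
v = √(2K/m) = 2.48×10^7 m/s.
r = mv/(qB) = (9.11×10^-31)(2.48×10^7) / [(1×1.60×10^-19)(0.647)] = 2.18×10^-4 m.

r ≈ 218 µm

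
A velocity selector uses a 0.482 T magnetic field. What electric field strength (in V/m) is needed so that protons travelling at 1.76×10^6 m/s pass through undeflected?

E ≈ 8.48×10^5 V/m

qE = qvB ⇒ E = vB = (1.76×10^6)(0.482) = 8.48×10^5 V/m.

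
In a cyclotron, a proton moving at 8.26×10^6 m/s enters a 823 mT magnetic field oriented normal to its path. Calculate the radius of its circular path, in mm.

r ≈ 105 mm

The magnetic force provides the centripetal force: qvB = mv²/r, so r = mv/(qB).
r = (1.67×10^-27 kg)(8.26×10^6 m/s) / [(1×1.60×10^-19 C)(0.823 T)] = 0.105 m.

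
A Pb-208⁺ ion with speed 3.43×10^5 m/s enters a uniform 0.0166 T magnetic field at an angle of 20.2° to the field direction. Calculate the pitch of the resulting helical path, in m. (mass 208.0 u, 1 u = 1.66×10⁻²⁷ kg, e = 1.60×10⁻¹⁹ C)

pitch ≈ 263 m

The velocity component along B is v∥ = v cos20.2° = 3.22×10^5 m/s.
The cyclotron period T = 2πm/(qB) = 8.17×10^-4 s is set by m, q, B alone.
Pitch = v∥·T = (3.22×10^5)(8.17×10^-4) = 263 m.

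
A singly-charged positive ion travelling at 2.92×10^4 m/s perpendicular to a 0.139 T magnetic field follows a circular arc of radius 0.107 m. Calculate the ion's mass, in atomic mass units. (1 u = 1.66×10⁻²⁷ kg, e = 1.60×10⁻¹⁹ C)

m ≈ 49.1 u

qvB = mv²/r ⇒ m = qBr/v.
m = (1×1.60×10^-19)(0.139)(0.107) / (2.92×10^4) = 8.15×10^-26 kg = 49.1 u.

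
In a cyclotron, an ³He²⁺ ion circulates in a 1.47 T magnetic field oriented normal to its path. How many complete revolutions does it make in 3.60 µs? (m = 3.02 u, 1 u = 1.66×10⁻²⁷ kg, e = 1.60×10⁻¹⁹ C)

N = 53

T = 2πm/(qB) = 2π(5.0132×10^-27) / [(2×1.60×10^-19)(1.47)] = 6.6962×10^-8 s.
N = t/T = 3.60×10^-6 / 6.6962×10^-8 ≈ 53.76, so 53 complete revolutions.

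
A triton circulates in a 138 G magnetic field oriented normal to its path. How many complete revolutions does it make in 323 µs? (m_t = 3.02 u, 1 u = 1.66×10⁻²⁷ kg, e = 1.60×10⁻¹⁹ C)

T = 2πm/(qB) = 2π(5.0132×10^-27) / [(1×1.60×10^-19)(0.0138)] = 1.4266×10^-5 s.
N = t/T = 3.23×10^-4 / 1.4266×10^-5 ≈ 22.64, so 22 complete revolutions.

N = 22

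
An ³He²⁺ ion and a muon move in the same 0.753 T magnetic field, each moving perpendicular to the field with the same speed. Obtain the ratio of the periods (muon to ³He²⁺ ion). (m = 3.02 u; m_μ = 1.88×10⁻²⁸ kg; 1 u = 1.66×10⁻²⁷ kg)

ratio ≈ 0.0750

T = 2πm/(qB) is independent of speed, so T₂/T₁ = (m₂/q₂)/(m₁/q₁).
T_{muon}/T_{³He²⁺ ion} = (1.88×10^-28/1e) / (5.01×10^-27/2e) = 0.0750.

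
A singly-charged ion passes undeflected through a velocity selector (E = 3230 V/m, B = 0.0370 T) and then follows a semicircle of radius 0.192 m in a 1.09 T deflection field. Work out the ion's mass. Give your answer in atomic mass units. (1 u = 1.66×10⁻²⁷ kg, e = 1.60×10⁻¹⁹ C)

v = E/B₁ = 8.73×10^4 m/s.
From r = mv/(qB₂), m = qB₂r/v = (1×1.60×10^-19)(1.09)(0.192) / (8.73×10^4) = 3.84×10^-25 kg.
In atomic mass units: m = 3.84×10^-25 / 1.66×10^-27 = 231 u.

m ≈ 231 u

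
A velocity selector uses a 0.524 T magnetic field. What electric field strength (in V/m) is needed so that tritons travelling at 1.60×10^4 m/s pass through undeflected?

qE = qvB ⇒ E = vB = (1.60×10^4)(0.524) = 8380 V/m.

E ≈ 8380 V/m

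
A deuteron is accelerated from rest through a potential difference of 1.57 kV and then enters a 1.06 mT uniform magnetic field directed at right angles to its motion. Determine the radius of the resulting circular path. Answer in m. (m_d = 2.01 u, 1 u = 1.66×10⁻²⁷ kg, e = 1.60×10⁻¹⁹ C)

r ≈ 7.63 m

The kinetic energy gained is K = qV = (1×1.60×10^-19)(1570) = 2.51×10^-16 J.
v = √(2K/m) = 3.88×10^5 m/s.
r = mv/(qB) = (3.34×10^-27)(3.88×10^5) / [(1×1.60×10^-19)(1.06×10^-3)] = 7.63 m.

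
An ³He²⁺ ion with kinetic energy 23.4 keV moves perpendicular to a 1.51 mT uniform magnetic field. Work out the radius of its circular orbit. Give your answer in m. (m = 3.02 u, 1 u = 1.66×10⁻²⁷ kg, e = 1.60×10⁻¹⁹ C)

Convert the energy: K = 23.4 keV = 3.74×10^-15 J.
v = √(2K/m) = √(2·3.74×10^-15/5.01×10^-27) = 1.22×10^6 m/s.
r = mv/(qB) = (5.01×10^-27)(1.22×10^6) / [(2×1.60×10^-19)(1.51×10^-3)] = 12.7 m.

r ≈ 12.7 m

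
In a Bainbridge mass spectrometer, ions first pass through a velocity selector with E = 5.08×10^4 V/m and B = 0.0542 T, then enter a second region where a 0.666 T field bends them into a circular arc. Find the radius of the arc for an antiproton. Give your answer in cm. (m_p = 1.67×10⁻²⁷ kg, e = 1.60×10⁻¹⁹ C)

The selector passes v = E/B = 5.08×10^4/0.0542 = 9.37×10^5 m/s.
In the deflection region, r = mv/(qB₂) = (1.67×10^-27)(9.37×10^5) / [(1×1.60×10^-19)(0.666)] = 0.0147 m.

r ≈ 1.47 cm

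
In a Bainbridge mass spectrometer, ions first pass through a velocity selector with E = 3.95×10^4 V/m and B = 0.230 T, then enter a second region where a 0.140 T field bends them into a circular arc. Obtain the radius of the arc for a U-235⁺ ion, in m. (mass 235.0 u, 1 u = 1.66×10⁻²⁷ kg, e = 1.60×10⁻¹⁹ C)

The selector passes v = E/B = 3.95×10^4/0.230 = 1.72×10^5 m/s.
In the deflection region, r = mv/(qB₂) = (3.90×10^-25)(1.72×10^5) / [(1×1.60×10^-19)(0.140)] = 2.99 m.

r ≈ 2.99 m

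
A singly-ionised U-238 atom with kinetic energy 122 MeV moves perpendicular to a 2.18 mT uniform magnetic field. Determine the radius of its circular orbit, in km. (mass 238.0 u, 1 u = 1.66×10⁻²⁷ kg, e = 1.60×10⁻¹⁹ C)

r ≈ 11.3 km

Convert the energy: K = 122 MeV = 1.95×10^-11 J.
v = √(2K/m) = √(2·1.95×10^-11/3.95×10^-25) = 9.94×10^6 m/s.
r = mv/(qB) = (3.95×10^-25)(9.94×10^6) / [(1×1.60×10^-19)(2.18×10^-3)] = 1.13×10^4 m.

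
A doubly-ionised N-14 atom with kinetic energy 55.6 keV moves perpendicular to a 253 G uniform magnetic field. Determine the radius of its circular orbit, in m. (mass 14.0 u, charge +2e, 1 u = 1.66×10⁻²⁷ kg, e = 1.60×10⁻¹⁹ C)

Convert the energy: K = 55.6 keV = 8.90×10^-15 J.
v = √(2K/m) = √(2·8.90×10^-15/2.32×10^-26) = 8.75×10^5 m/s.
r = mv/(qB) = (2.32×10^-26)(8.75×10^5) / [(2×1.60×10^-19)(0.0253)] = 2.51 m.

r ≈ 2.51 m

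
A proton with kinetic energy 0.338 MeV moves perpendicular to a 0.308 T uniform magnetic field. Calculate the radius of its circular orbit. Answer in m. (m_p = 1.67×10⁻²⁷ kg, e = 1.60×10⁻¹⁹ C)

r ≈ 0.273 m

Convert the energy: K = 0.338 MeV = 5.41×10^-14 J.
v = √(2K/m) = √(2·5.41×10^-14/1.67×10^-27) = 8.05×10^6 m/s.
r = mv/(qB) = (1.67×10^-27)(8.05×10^6) / [(1×1.60×10^-19)(0.308)] = 0.273 m.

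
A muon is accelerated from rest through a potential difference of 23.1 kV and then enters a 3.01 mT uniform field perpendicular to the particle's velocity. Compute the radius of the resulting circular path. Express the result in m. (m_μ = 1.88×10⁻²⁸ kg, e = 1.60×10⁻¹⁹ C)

r ≈ 2.45 m

The kinetic energy gained is K = qV = (1×1.60×10^-19)(2.31×10^4) = 3.70×10^-15 J.
v = √(2K/m) = 6.27×10^6 m/s.
r = mv/(qB) = (1.88×10^-28)(6.27×10^6) / [(1×1.60×10^-19)(3.01×10^-3)] = 2.45 m.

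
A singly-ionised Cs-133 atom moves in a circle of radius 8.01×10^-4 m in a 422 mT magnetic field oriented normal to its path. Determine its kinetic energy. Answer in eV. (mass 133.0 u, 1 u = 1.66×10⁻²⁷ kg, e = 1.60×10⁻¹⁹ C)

K ≈ 0.0414 eV

v = qBr/m = (1×1.60×10^-19)(0.422)(8.01×10^-4) / (2.21×10^-25) = 245 m/s.
K = ½mv² = 0.5·(2.21×10^-25)·(245)² = 6.62×10^-21 J = 0.0414 eV.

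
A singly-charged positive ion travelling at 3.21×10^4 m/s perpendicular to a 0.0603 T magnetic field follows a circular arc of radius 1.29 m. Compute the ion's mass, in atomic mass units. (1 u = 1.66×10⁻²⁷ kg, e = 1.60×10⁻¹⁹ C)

qvB = mv²/r ⇒ m = qBr/v.
m = (1×1.60×10^-19)(0.0603)(1.29) / (3.21×10^4) = 3.88×10^-25 kg = 234 u.

m ≈ 234 u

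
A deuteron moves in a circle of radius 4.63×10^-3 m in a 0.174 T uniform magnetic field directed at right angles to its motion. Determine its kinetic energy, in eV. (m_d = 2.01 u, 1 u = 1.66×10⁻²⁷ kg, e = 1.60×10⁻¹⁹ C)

K ≈ 15.6 eV

v = qBr/m = (1×1.60×10^-19)(0.174)(4.63×10^-3) / (3.34×10^-27) = 3.86×10^4 m/s.
K = ½mv² = 0.5·(3.34×10^-27)·(3.86×10^4)² = 2.49×10^-18 J = 15.6 eV.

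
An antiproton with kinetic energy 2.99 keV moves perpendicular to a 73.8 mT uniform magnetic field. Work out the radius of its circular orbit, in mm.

Convert the energy: K = 2.99 keV = 4.78×10^-16 J.
v = √(2K/m) = √(2·4.78×10^-16/1.67×10^-27) = 7.57×10^5 m/s.
r = mv/(qB) = (1.67×10^-27)(7.57×10^5) / [(1×1.60×10^-19)(0.0738)] = 0.107 m.

r ≈ 107 mm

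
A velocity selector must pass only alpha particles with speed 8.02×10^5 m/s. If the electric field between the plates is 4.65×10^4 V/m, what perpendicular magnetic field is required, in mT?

qE = qvB ⇒ B = E/v = (4.65×10^4) / (8.02×10^5) = 0.0580 T.

B ≈ 58.0 mT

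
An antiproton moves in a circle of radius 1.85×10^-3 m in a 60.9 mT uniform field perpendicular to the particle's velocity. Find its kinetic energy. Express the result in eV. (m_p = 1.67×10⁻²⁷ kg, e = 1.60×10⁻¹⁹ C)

K ≈ 0.608 eV

v = qBr/m = (1×1.60×10^-19)(0.0609)(1.85×10^-3) / (1.67×10^-27) = 1.08×10^4 m/s.
K = ½mv² = 0.5·(1.67×10^-27)·(1.08×10^4)² = 9.73×10^-20 J = 0.608 eV.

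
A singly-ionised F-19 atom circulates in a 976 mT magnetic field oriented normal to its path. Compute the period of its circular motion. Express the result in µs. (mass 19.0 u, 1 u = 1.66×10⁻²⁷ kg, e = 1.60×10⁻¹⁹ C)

The cyclotron period is independent of speed: T = 2πm/(qB).
T = 2π(3.15×10^-26) / [(1×1.60×10^-19)(0.976)] = 1.27×10^-6 s.

T ≈ 1.27 µs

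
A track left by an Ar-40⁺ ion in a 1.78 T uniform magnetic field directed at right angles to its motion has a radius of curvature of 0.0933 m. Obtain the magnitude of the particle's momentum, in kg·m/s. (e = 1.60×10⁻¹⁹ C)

Since qvB = mv²/r, the momentum p = mv = qBr.
p = (1×1.60×10^-19)(1.78)(0.0933) = 2.66×10^-20 kg·m/s.

p ≈ 2.66×10^-20 kg·m/s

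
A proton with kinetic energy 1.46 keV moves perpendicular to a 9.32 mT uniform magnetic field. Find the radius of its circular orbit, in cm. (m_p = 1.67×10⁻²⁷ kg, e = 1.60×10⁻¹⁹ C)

r ≈ 59.2 cm

Convert the energy: K = 1.46 keV = 2.34×10^-16 J.
v = √(2K/m) = √(2·2.34×10^-16/1.67×10^-27) = 5.29×10^5 m/s.
r = mv/(qB) = (1.67×10^-27)(5.29×10^5) / [(1×1.60×10^-19)(9.32×10^-3)] = 0.592 m.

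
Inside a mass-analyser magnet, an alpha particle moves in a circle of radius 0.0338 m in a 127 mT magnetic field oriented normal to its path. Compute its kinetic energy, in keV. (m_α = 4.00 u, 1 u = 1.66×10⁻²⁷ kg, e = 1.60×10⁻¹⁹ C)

v = qBr/m = (2×1.60×10^-19)(0.127)(0.0338) / (6.64×10^-27) = 2.07×10^5 m/s.
K = ½mv² = 0.5·(6.64×10^-27)·(2.07×10^5)² = 1.42×10^-16 J = 0.888 keV.

K ≈ 0.888 keV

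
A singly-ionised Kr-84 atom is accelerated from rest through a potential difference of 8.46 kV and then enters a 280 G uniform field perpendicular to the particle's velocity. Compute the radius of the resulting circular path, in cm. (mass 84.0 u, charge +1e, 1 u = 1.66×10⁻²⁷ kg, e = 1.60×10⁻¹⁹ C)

r ≈ 434 cm

The kinetic energy gained is K = qV = (1×1.60×10^-19)(8460) = 1.35×10^-15 J.
v = √(2K/m) = 1.39×10^5 m/s.
r = mv/(qB) = (1.39×10^-25)(1.39×10^5) / [(1×1.60×10^-19)(0.0280)] = 4.34 m.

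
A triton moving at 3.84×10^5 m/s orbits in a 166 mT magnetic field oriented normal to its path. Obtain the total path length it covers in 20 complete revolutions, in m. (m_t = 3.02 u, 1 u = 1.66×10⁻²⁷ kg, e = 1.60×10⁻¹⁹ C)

L ≈ 9.11 m

r = mv/(qB) = 0.0725 m, so one revolution covers 2πr = 0.455 m.
In 20 revolutions: L = 20·2πr = 9.11 m.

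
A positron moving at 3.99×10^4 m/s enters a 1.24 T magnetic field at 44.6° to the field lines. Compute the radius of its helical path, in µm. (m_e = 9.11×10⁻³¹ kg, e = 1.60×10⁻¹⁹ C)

Only the perpendicular component v⊥ = v sin44.6° = 2.80×10^4 m/s is bent by the field.
r = m v⊥ /(qB) = (9.11×10^-31)(2.80×10^4) / [(1×1.60×10^-19)(1.24)] = 1.29×10^-7 m.

r ≈ 0.129 µm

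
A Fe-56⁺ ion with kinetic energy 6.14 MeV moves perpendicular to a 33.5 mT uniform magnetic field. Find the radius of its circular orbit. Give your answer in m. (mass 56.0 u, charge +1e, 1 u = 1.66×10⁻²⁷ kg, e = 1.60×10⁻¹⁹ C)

Convert the energy: K = 6.14 MeV = 9.82×10^-13 J.
v = √(2K/m) = √(2·9.82×10^-13/9.30×10^-26) = 4.60×10^6 m/s.
r = mv/(qB) = (9.30×10^-26)(4.60×10^6) / [(1×1.60×10^-19)(0.0335)] = 79.7 m.

r ≈ 79.7 m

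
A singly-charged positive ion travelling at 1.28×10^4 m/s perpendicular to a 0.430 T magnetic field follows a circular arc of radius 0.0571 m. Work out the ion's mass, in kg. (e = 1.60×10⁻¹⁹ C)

qvB = mv²/r ⇒ m = qBr/v.
m = (1×1.60×10^-19)(0.430)(0.0571) / (1.28×10^4) = 3.07×10^-25 kg.

m ≈ 3.07×10^-25 kg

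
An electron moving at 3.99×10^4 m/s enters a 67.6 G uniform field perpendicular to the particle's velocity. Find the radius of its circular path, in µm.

r ≈ 33.6 µm

The magnetic force provides the centripetal force: qvB = mv²/r, so r = mv/(qB).
r = (9.11×10^-31 kg)(3.99×10^4 m/s) / [(1×1.60×10^-19 C)(6.76×10^-3 T)] = 3.36×10^-5 m.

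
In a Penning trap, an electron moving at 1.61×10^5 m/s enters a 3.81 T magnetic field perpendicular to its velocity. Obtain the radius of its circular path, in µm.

r ≈ 0.241 µm

The magnetic force provides the centripetal force: qvB = mv²/r, so r = mv/(qB).
r = (9.11×10^-31 kg)(1.61×10^5 m/s) / [(1×1.60×10^-19 C)(3.81 T)] = 2.41×10^-7 m.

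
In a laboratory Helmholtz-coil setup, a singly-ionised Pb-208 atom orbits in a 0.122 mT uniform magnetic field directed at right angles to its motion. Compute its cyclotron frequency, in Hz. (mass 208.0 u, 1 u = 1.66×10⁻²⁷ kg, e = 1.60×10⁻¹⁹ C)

f ≈ 9.00 Hz

f = qB/(2πm) = (1×1.60×10^-19)(1.22×10^-4) / [2π(3.45×10^-25)] = 9.00 Hz.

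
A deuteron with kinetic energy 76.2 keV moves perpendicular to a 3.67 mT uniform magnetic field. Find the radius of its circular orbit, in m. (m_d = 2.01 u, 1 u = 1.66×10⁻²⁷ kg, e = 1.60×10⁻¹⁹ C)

r ≈ 15.4 m

Convert the energy: K = 76.2 keV = 1.22×10^-14 J.
v = √(2K/m) = √(2·1.22×10^-14/3.34×10^-27) = 2.70×10^6 m/s.
r = mv/(qB) = (3.34×10^-27)(2.70×10^6) / [(1×1.60×10^-19)(3.67×10^-3)] = 15.4 m.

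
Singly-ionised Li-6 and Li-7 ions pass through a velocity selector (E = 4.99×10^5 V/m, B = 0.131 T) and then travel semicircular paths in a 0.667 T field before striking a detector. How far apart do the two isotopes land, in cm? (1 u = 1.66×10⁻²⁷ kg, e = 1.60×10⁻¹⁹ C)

Both emerge at v = E/B₁ = 3.81×10^6 m/s.
r = mv/(qB₂), so r₁ = 0.3555 m and r₂ = 0.4148 m, giving Δr = 0.0593 m.
After a semicircle each ion lands a diameter 2r from the entry slit, so the separation is 2Δr = 0.119 m.

Δd ≈ 11.9 cm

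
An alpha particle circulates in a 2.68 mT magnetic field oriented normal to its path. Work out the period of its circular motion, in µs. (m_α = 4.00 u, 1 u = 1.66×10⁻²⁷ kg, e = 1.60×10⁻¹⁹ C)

T ≈ 48.6 µs

The cyclotron period is independent of speed: T = 2πm/(qB).
T = 2π(6.64×10^-27) / [(2×1.60×10^-19)(2.68×10^-3)] = 4.86×10^-5 s.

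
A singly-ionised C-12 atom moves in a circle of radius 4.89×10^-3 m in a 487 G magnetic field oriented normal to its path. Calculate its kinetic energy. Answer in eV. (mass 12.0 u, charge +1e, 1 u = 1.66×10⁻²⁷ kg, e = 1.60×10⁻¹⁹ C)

v = qBr/m = (1×1.60×10^-19)(0.0487)(4.89×10^-3) / (1.99×10^-26) = 1910 m/s.
K = ½mv² = 0.5·(1.99×10^-26)·(1910)² = 3.64×10^-20 J = 0.228 eV.

K ≈ 0.228 eV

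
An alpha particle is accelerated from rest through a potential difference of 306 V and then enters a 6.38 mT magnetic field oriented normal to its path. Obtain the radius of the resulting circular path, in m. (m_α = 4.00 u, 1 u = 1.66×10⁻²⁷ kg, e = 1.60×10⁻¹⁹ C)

r ≈ 0.559 m

The kinetic energy gained is K = qV = (2×1.60×10^-19)(306) = 9.79×10^-17 J.
v = √(2K/m) = 1.72×10^5 m/s.
r = mv/(qB) = (6.64×10^-27)(1.72×10^5) / [(2×1.60×10^-19)(6.38×10^-3)] = 0.559 m.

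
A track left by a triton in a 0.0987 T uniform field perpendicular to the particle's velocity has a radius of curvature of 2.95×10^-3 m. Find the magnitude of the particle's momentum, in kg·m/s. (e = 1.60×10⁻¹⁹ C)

p ≈ 4.66×10^-23 kg·m/s

Since qvB = mv²/r, the momentum p = mv = qBr.
p = (1×1.60×10^-19)(0.0987)(2.95×10^-3) = 4.66×10^-23 kg·m/s.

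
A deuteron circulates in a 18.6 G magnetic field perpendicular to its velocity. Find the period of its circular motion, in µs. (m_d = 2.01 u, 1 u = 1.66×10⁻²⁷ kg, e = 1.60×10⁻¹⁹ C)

T ≈ 70.4 µs

The cyclotron period is independent of speed: T = 2πm/(qB).
T = 2π(3.34×10^-27) / [(1×1.60×10^-19)(1.86×10^-3)] = 7.04×10^-5 s.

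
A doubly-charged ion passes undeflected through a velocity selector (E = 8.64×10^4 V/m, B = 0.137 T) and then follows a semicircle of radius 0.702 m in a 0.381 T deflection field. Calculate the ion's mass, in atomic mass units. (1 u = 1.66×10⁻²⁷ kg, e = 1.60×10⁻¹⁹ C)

m ≈ 81.8 u

v = E/B₁ = 6.31×10^5 m/s.
From r = mv/(qB₂), m = qB₂r/v = (2×1.60×10^-19)(0.381)(0.702) / (6.31×10^5) = 1.36×10^-25 kg.
In atomic mass units: m = 1.36×10^-25 / 1.66×10^-27 = 81.8 u.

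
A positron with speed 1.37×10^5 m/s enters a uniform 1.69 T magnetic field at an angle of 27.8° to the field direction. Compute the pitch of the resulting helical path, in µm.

The velocity component along B is v∥ = v cos27.8° = 1.21×10^5 m/s.
The cyclotron period T = 2πm/(qB) = 2.12×10^-11 s is set by m, q, B alone.
Pitch = v∥·T = (1.21×10^5)(2.12×10^-11) = 2.57×10^-6 m.

pitch ≈ 2.57 µm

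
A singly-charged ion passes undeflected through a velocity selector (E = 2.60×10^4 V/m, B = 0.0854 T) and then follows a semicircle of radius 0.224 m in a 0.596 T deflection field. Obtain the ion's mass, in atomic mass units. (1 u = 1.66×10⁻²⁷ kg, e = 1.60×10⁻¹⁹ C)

m ≈ 42.3 u

v = E/B₁ = 3.04×10^5 m/s.
From r = mv/(qB₂), m = qB₂r/v = (1×1.60×10^-19)(0.596)(0.224) / (3.04×10^5) = 7.02×10^-26 kg.
In atomic mass units: m = 7.02×10^-26 / 1.66×10^-27 = 42.3 u.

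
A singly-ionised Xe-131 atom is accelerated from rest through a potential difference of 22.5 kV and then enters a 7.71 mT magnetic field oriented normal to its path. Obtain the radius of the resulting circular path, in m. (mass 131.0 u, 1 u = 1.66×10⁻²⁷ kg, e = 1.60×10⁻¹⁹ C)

r ≈ 32.1 m

The kinetic energy gained is K = qV = (1×1.60×10^-19)(2.25×10^4) = 3.60×10^-15 J.
v = √(2K/m) = 1.82×10^5 m/s.
r = mv/(qB) = (2.17×10^-25)(1.82×10^5) / [(1×1.60×10^-19)(7.71×10^-3)] = 32.1 m.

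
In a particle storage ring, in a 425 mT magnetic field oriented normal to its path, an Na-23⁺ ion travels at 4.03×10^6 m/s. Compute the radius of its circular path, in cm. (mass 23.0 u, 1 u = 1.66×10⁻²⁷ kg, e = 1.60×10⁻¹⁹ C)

The magnetic force provides the centripetal force: qvB = mv²/r, so r = mv/(qB).
r = (3.82×10^-26 kg)(4.03×10^6 m/s) / [(1×1.60×10^-19 C)(0.425 T)] = 2.26 m.

r ≈ 226 cm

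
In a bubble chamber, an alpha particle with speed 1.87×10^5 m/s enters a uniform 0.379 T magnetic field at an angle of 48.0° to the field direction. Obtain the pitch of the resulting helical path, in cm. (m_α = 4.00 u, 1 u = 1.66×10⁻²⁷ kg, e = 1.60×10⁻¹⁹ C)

The velocity component along B is v∥ = v cos48.0° = 1.25×10^5 m/s.
The cyclotron period T = 2πm/(qB) = 3.44×10^-7 s is set by m, q, B alone.
Pitch = v∥·T = (1.25×10^5)(3.44×10^-7) = 0.0430 m.

pitch ≈ 4.30 cm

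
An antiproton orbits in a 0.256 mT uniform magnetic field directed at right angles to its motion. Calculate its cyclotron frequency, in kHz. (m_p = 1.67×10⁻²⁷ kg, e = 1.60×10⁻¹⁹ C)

f = qB/(2πm) = (1×1.60×10^-19)(2.56×10^-4) / [2π(1.67×10^-27)] = 3900 Hz.

f ≈ 3.90 kHz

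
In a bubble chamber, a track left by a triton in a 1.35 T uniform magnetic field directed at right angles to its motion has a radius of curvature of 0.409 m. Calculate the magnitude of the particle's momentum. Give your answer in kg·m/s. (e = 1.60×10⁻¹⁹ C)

p ≈ 8.83×10^-20 kg·m/s

Since qvB = mv²/r, the momentum p = mv = qBr.
p = (1×1.60×10^-19)(1.35)(0.409) = 8.83×10^-20 kg·m/s.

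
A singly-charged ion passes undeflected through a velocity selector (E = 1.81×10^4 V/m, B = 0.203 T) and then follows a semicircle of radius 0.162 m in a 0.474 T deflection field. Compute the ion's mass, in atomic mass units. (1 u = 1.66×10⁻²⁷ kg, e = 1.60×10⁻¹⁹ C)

m ≈ 83.0 u

v = E/B₁ = 8.92×10^4 m/s.
From r = mv/(qB₂), m = qB₂r/v = (1×1.60×10^-19)(0.474)(0.162) / (8.92×10^4) = 1.38×10^-25 kg.
In atomic mass units: m = 1.38×10^-25 / 1.66×10^-27 = 83.0 u.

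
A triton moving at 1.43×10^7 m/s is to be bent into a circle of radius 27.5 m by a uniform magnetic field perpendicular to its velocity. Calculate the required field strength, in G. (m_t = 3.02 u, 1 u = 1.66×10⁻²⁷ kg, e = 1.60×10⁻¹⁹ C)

qvB = mv²/r gives B = mv/(qr).
B = (5.01×10^-27)(1.43×10^7) / [(1×1.60×10^-19)(27.5)] = 0.0163 T.

B ≈ 163 G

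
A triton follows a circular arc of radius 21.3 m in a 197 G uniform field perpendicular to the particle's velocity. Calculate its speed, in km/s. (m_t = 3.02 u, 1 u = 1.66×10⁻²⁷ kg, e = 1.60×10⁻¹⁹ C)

From qvB = mv²/r, v = qBr/m.
v = (1×1.60×10^-19)(0.0197)(21.3) / (5.01×10^-27) = 1.34×10^7 m/s.

v ≈ 13400 km/s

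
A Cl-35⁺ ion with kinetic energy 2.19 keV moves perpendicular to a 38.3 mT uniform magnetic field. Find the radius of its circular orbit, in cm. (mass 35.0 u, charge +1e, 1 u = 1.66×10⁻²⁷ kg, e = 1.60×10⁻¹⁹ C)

Convert the energy: K = 2.19 keV = 3.50×10^-16 J.
v = √(2K/m) = √(2·3.50×10^-16/5.81×10^-26) = 1.10×10^5 m/s.
r = mv/(qB) = (5.81×10^-26)(1.10×10^5) / [(1×1.60×10^-19)(0.0383)] = 1.04 m.

r ≈ 104 cm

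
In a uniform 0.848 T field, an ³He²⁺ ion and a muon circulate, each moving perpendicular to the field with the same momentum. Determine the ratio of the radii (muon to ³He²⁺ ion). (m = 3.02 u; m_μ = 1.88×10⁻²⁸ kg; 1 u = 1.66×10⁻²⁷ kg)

ratio ≈ 2.00

r = p/(qB) ⇒ at equal p, r ∝ 1/q.
r_{muon}/r_{³He²⁺ ion} = 2.00.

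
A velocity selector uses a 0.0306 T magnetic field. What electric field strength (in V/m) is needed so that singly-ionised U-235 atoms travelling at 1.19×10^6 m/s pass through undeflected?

E ≈ 3.64×10^4 V/m

qE = qvB ⇒ E = vB = (1.19×10^6)(0.0306) = 3.64×10^4 V/m.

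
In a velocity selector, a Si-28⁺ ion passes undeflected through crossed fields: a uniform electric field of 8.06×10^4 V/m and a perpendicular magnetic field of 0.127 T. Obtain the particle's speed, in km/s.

v ≈ 635 km/s

For zero net force, qE = qvB, so v = E/B.
v = (8.06×10^4) / (0.127) = 6.35×10^5 m/s.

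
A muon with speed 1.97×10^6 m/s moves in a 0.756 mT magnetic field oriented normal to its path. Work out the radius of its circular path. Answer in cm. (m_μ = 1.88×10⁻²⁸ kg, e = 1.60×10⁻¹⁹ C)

The magnetic force provides the centripetal force: qvB = mv²/r, so r = mv/(qB).
r = (1.88×10^-28 kg)(1.97×10^6 m/s) / [(1×1.60×10^-19 C)(7.56×10^-4 T)] = 3.06 m.

r ≈ 306 cm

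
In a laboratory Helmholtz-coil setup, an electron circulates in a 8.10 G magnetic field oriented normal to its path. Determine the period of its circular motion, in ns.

T ≈ 44.2 ns

The cyclotron period is independent of speed: T = 2πm/(qB).
T = 2π(9.11×10^-31) / [(1×1.60×10^-19)(8.10×10^-4)] = 4.42×10^-8 s.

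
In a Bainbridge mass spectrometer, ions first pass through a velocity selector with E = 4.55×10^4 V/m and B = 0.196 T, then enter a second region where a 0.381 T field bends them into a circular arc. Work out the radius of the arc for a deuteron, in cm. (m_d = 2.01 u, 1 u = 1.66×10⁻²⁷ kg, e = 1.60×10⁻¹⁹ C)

r ≈ 1.27 cm

The selector passes v = E/B = 4.55×10^4/0.196 = 2.32×10^5 m/s.
In the deflection region, r = mv/(qB₂) = (3.34×10^-27)(2.32×10^5) / [(1×1.60×10^-19)(0.381)] = 0.0127 m.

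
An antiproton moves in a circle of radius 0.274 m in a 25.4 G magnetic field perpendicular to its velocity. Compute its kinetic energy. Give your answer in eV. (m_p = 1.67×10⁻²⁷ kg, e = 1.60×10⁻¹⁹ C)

v = qBr/m = (1×1.60×10^-19)(2.54×10^-3)(0.274) / (1.67×10^-27) = 6.67×10^4 m/s.
K = ½mv² = 0.5·(1.67×10^-27)·(6.67×10^4)² = 3.71×10^-18 J = 23.2 eV.

K ≈ 23.2 eV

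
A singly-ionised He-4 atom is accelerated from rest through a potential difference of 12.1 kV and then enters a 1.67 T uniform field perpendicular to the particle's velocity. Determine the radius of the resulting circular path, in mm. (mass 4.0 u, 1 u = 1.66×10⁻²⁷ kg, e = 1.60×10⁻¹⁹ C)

r ≈ 19.0 mm

The kinetic energy gained is K = qV = (1×1.60×10^-19)(1.21×10^4) = 1.94×10^-15 J.
v = √(2K/m) = 7.64×10^5 m/s.
r = mv/(qB) = (6.64×10^-27)(7.64×10^5) / [(1×1.60×10^-19)(1.67)] = 0.0190 m.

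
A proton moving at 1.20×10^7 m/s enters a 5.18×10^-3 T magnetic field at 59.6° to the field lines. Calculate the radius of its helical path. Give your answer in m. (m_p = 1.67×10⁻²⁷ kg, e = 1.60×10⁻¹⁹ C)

Only the perpendicular component v⊥ = v sin59.6° = 1.04×10^7 m/s is bent by the field.
r = m v⊥ /(qB) = (1.67×10^-27)(1.04×10^7) / [(1×1.60×10^-19)(5.18×10^-3)] = 20.9 m.

r ≈ 20.9 m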